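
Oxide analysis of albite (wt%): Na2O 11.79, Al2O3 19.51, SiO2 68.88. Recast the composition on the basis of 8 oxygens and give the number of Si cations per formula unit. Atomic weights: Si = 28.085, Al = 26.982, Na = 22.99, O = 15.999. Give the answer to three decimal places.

3.000 Si apfu

Na2O: 11.79/61.979 = 0.19023 mol → 0.38046 mol Na, 0.19023 mol O.
Al2O3: 19.51/101.961 = 0.19135 mol → 0.38270 mol Al, 0.57405 mol O.
SiO2: 68.88/60.083 = 1.14641 mol → 1.14641 mol Si, 2.29282 mol O.
Total oxygen = 3.05710 mol. Normalization factor = 8/3.05710 = 2.61686.
Si per 8 O = 1.14641 × 2.61686 = 3.000.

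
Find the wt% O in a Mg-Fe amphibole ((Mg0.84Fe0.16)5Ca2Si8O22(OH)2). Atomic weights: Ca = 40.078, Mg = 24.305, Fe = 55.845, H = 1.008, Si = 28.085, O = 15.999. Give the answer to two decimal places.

45.84 weight percent

Molar mass of (Mg0.84Fe0.16)5Ca2Si8O22(OH)2: 4.20×24.305 + 0.80×55.845 + 2×40.078 + 8×28.085 + 24×15.999 + 2×1.008 = 837.585 g/mol.
Mass of O per formula unit: 24 × 15.999 = 383.976 g.
Weight fraction O = 383.976 / 837.585 = 0.4584.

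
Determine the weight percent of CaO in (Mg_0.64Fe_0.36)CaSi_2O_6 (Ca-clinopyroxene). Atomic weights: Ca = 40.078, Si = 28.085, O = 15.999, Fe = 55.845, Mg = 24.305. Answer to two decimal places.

Molar mass of (Mg_0.64Fe_0.36)CaSi_2O_6 = 0.64·24.305 + 0.36·55.845 + 1·40.078 + 2·28.085 + 6·15.999 = 227.901 g/mol.
Each formula unit contains 1 Ca, equivalent to 1/1 = 1.0000 mol CaO.
M(CaO) = 1×40.078 + 1×15.999 = 56.077 g/mol.
Mass of CaO per formula unit = 1.0000 × 56.077 = 56.077 g.
CaO wt% = 56.077 / 227.901 × 100 = 24.61%.

24.61 wt%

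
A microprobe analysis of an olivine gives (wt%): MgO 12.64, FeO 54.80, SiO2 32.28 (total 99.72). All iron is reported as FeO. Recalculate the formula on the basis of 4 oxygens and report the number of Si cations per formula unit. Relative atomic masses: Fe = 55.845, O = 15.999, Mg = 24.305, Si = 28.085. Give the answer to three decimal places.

0.999 Si apfu

12.64 wt% MgO ÷ 40.304 g/mol = 0.31362 mol, giving 0.31362 Mg and 0.31362 O.
54.80 wt% FeO ÷ 71.844 g/mol = 0.76276 mol, giving 0.76276 Fe and 0.76276 O.
32.28 wt% SiO2 ÷ 60.083 g/mol = 0.53726 mol, giving 0.53726 Si and 1.07452 O.
Oxygen sums to 2.15090; scaling by 4/2.15090 = 1.85969 puts the formula on 4 O.
Si: 0.53726 × 1.85969 = 0.999 atoms per formula unit.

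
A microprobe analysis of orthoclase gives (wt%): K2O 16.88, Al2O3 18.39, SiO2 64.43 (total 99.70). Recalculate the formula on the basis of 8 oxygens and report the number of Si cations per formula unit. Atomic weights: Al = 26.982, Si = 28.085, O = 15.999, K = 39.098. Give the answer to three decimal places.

16.88 wt% K2O ÷ 94.195 g/mol = 0.17920 mol, giving 0.35840 K and 0.17920 O.
18.39 wt% Al2O3 ÷ 101.961 g/mol = 0.18036 mol, giving 0.36072 Al and 0.54108 O.
64.43 wt% SiO2 ÷ 60.083 g/mol = 1.07235 mol, giving 1.07235 Si and 2.14470 O.
Oxygen sums to 2.86498; scaling by 8/2.86498 = 2.79234 puts the formula on 8 O.
Si: 1.07235 × 2.79234 = 2.994 atoms per formula unit.

2.994 Si apfu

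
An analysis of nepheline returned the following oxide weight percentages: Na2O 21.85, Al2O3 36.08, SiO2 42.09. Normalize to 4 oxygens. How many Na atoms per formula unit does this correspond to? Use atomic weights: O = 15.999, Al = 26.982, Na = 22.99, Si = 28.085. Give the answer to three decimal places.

Na2O (M=61.979): mol = 0.35254; Na = 0.70508, O = 0.35254.
Al2O3 (M=101.961): mol = 0.35386; Al = 0.70772, O = 1.06158.
SiO2 (M=60.083): mol = 0.70053; Si = 0.70053, O = 1.40106.
ΣO = 2.81518; factor = 4/ΣO = 1.42087.
Na apfu = 0.70508 × 1.42087 = 1.002.

1.002 Na apfu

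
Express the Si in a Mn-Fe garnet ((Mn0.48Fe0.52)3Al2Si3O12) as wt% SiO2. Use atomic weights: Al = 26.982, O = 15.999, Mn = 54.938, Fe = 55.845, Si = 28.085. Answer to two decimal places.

Molar mass of (Mn0.48Fe0.52)3Al2Si3O12 = 1.44·54.938 + 1.56·55.845 + 2·26.982 + 3·28.085 + 12·15.999 = 496.436 g/mol.
Each formula unit contains 3 Si, equivalent to 3/1 = 3.0000 mol SiO2.
M(SiO2) = 1×28.085 + 2×15.999 = 60.083 g/mol.
Mass of SiO2 per formula unit = 3.0000 × 60.083 = 180.249 g.
SiO2 wt% = 180.249 / 496.436 × 100 = 36.31%.

36.31 wt%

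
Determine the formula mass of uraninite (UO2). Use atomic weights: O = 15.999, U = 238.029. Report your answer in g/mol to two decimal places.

The formula mass is the sum 1(238.029) + 2(15.999).

270.03 g/mol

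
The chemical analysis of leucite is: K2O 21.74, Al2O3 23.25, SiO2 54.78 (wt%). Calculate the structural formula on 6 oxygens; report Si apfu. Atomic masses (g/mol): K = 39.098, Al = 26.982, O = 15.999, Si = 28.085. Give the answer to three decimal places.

1.998 Si apfu

K2O (M=94.195): mol = 0.23080; K = 0.46160, O = 0.23080.
Al2O3 (M=101.961): mol = 0.22803; Al = 0.45606, O = 0.68409.
SiO2 (M=60.083): mol = 0.91174; Si = 0.91174, O = 1.82348.
ΣO = 2.73837; factor = 6/ΣO = 2.19108.
Si apfu = 0.91174 × 2.19108 = 1.998.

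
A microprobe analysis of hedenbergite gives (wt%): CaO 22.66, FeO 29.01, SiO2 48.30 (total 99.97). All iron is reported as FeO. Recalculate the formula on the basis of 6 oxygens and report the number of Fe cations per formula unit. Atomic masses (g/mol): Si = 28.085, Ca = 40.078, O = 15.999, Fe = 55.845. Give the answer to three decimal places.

22.66 wt% CaO ÷ 56.077 g/mol = 0.40409 mol, giving 0.40409 Ca and 0.40409 O.
29.01 wt% FeO ÷ 71.844 g/mol = 0.40379 mol, giving 0.40379 Fe and 0.40379 O.
48.30 wt% SiO2 ÷ 60.083 g/mol = 0.80389 mol, giving 0.80389 Si and 1.60778 O.
Oxygen sums to 2.41566; scaling by 6/2.41566 = 2.48379 puts the formula on 6 O.
Fe: 0.40379 × 2.48379 = 1.003 atoms per formula unit.

1.003 Fe apfu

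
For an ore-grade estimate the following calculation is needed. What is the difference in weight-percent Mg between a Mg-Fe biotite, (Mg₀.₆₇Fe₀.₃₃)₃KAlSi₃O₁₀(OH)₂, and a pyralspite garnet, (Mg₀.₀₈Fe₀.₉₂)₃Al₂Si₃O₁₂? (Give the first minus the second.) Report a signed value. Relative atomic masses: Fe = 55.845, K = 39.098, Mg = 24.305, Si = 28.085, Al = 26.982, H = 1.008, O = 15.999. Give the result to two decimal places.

9.70 percentage points

M((Mg₀.₆₇Fe₀.₃₃)₃KAlSi₃O₁₀(OH)₂) = 448.479 g/mol, so wt% Mg = 48.853/448.479 × 100 = 10.89%.
M((Mg₀.₀₈Fe₀.₉₂)₃Al₂Si₃O₁₂) = 490.172 g/mol, so wt% Mg = 5.833/490.172 × 100 = 1.19%.
10.89 − 1.19 = 9.70 pp.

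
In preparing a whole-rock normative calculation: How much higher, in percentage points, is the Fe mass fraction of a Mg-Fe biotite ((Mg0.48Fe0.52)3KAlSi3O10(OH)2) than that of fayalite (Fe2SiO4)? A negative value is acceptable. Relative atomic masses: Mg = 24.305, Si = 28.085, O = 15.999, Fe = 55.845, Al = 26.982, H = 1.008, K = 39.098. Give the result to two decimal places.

First mineral: 87.118 g Fe in 466.456 g formula = 18.68 wt% Fe.
Second mineral: 111.690 g Fe in 203.771 g formula = 54.81 wt% Fe.
18.68% − 54.81% gives a difference of -36.13 percentage points.

-36.13 percentage points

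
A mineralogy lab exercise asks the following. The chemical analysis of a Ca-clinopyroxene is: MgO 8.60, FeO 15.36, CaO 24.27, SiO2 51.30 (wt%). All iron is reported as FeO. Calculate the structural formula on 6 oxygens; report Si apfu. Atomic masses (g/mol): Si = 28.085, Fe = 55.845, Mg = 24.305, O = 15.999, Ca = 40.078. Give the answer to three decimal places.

1.995 Si apfu

8.60 wt% MgO ÷ 40.304 g/mol = 0.21338 mol, giving 0.21338 Mg and 0.21338 O.
15.36 wt% FeO ÷ 71.844 g/mol = 0.21380 mol, giving 0.21380 Fe and 0.21380 O.
24.27 wt% CaO ÷ 56.077 g/mol = 0.43280 mol, giving 0.43280 Ca and 0.43280 O.
51.30 wt% SiO2 ÷ 60.083 g/mol = 0.85382 mol, giving 0.85382 Si and 1.70764 O.
Oxygen sums to 2.56762; scaling by 6/2.56762 = 2.33679 puts the formula on 6 O.
Si: 0.85382 × 2.33679 = 1.995 atoms per formula unit.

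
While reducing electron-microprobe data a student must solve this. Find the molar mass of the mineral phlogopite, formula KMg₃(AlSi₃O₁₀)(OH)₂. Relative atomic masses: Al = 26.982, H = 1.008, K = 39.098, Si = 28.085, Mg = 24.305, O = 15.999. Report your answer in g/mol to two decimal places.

The formula mass is the sum 1×39.098 + 3×24.305 + 1×26.982 + 3×28.085 + 12×15.999 + 2×1.008.

417.25 g/mol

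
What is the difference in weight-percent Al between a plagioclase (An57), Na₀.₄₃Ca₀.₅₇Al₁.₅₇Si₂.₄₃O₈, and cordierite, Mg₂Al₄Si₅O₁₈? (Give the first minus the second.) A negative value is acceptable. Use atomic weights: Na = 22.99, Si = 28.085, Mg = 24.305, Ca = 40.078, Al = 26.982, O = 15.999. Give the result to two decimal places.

Al in Na₀.₄₃Ca₀.₅₇Al₁.₅₇Si₂.₄₃O₈: molar mass 271.330 g/mol; 1.57×26.982 = 42.362 g → 15.61 wt%.
Al in Mg₂Al₄Si₅O₁₈: molar mass 584.945 g/mol; 4×26.982 = 107.928 g → 18.45 wt%.
Difference = 15.61 − 18.45 = -2.84 percentage points.

-2.84 percentage points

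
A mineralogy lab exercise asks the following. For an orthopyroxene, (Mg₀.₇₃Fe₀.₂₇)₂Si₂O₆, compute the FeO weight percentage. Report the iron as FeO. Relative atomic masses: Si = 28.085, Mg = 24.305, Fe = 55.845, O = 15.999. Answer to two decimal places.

Formula mass = 217.806 g/mol.
0.54 Fe → 0.5400 mol FeO per formula unit; M(FeO) = 71.844, so FeO mass = 38.796 g.
38.796/217.806 × 100 = 17.81 wt%.

17.81 wt%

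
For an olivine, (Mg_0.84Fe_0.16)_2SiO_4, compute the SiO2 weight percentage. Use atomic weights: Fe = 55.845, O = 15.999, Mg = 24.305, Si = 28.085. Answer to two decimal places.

M((Mg_0.84Fe_0.16)_2SiO_4) = 150.784 g/mol; M(SiO2) = 60.083 g/mol.
Moles SiO2 per formula unit = 1 Si ÷ 1 = 1.0000.
SiO2 fraction = (1.0000 × 60.083) / 150.784 = 60.083/150.784 = 0.3985.

39.85 wt%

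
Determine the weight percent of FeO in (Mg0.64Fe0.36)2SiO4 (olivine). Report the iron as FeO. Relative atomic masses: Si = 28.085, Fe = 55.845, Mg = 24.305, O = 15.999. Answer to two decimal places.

31.66 wt%

M((Mg0.64Fe0.36)2SiO4) = 163.400 g/mol; M(FeO) = 71.844 g/mol.
Moles FeO per formula unit = 0.72 Fe ÷ 1 = 0.7200.
FeO fraction = (0.7200 × 71.844) / 163.400 = 51.728/163.400 = 0.3166.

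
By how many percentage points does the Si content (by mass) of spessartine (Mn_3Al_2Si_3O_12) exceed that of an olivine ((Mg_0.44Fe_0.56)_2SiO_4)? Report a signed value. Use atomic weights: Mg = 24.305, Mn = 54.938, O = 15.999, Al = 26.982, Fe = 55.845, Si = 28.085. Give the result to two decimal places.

M(Mn_3Al_2Si_3O_12) = 495.021 g/mol, so wt% Si = 84.255/495.021 × 100 = 17.02%.
M((Mg_0.44Fe_0.56)_2SiO_4) = 176.016 g/mol, so wt% Si = 28.085/176.016 × 100 = 15.96%.
17.02 − 15.96 = 1.06 pp.

1.06 percentage points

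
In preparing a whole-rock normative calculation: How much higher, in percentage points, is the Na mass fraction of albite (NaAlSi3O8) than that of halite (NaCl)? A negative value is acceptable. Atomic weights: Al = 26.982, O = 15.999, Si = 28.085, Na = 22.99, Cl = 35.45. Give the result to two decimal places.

-30.57 percentage points

Na in NaAlSi3O8: molar mass 262.219 g/mol; 1×22.99 = 22.990 g → 8.77 wt%.
Na in NaCl: molar mass 58.440 g/mol; 1×22.99 = 22.990 g → 39.34 wt%.
Difference = 8.77 − 39.34 = -30.57 percentage points.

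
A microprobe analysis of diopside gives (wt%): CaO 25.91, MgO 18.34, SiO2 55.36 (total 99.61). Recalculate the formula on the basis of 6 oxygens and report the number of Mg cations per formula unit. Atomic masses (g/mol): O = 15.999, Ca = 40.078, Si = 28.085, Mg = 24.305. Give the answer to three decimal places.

CaO (M=56.077): mol = 0.46204; Ca = 0.46204, O = 0.46204.
MgO (M=40.304): mol = 0.45504; Mg = 0.45504, O = 0.45504.
SiO2 (M=60.083): mol = 0.92139; Si = 0.92139, O = 1.84278.
ΣO = 2.75986; factor = 6/ΣO = 2.17402.
Mg apfu = 0.45504 × 2.17402 = 0.989.

0.989 Mg apfu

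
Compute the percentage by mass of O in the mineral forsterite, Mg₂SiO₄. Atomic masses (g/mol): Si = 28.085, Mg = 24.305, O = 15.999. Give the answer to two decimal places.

Molar mass of Mg₂SiO₄: 2×24.305 + 1×28.085 + 4×15.999 = 140.691 g/mol.
Mass of O per formula unit: 4 × 15.999 = 63.996 g.
Weight fraction O = 63.996 / 140.691 = 0.4549.

45.49 weight percent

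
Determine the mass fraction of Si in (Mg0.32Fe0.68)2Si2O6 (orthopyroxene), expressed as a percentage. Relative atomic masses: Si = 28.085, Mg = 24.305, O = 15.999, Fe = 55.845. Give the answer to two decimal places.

Molar mass of (Mg0.32Fe0.68)2Si2O6: 0.64·24.305 + 1.36·55.845 + 2·28.085 + 6·15.999 = 243.668 g/mol.
Mass of Si per formula unit: 2 × 28.085 = 56.170 g.
Weight fraction Si = 56.170 / 243.668 = 0.2305.

23.05 wt%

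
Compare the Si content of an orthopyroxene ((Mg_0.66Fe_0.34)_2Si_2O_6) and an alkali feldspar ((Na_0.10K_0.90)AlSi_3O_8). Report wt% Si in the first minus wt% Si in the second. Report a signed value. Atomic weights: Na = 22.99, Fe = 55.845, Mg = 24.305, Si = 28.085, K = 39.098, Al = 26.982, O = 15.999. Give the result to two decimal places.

-5.17 percentage points

M((Mg_0.66Fe_0.34)_2Si_2O_6) = 222.221 g/mol, so wt% Si = 56.170/222.221 × 100 = 25.28%.
M((Na_0.10K_0.90)AlSi_3O_8) = 276.716 g/mol, so wt% Si = 84.255/276.716 × 100 = 30.45%.
25.28 − 30.45 = -5.17 pp.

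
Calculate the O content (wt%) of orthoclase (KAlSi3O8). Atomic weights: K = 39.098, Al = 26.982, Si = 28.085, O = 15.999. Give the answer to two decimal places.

Molar mass of KAlSi3O8: 1×39.098 + 1×26.982 + 3×28.085 + 8×15.999 = 278.327 g/mol.
Mass of O per formula unit: 8 × 15.999 = 127.992 g.
Weight fraction O = 127.992 / 278.327 = 0.4599.

45.99 wt%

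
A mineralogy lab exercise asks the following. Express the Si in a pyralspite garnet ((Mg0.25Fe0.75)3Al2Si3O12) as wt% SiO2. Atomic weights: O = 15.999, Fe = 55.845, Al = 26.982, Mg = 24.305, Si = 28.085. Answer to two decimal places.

Formula mass = 474.087 g/mol.
3 Si → 3.0000 mol SiO2 per formula unit; M(SiO2) = 60.083, so SiO2 mass = 180.249 g.
180.249/474.087 × 100 = 38.02 wt%.

38.02 wt%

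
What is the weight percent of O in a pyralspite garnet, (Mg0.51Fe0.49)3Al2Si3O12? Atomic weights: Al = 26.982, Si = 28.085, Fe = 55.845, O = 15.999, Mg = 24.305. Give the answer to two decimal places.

Molar mass of (Mg0.51Fe0.49)3Al2Si3O12: 1.53×24.305 + 1.47×55.845 + 2×26.982 + 3×28.085 + 12×15.999 = 449.486 g/mol.
Mass of O per formula unit: 12 × 15.999 = 191.988 g.
Weight fraction O = 191.988 / 449.486 = 0.4271.

42.71 wt%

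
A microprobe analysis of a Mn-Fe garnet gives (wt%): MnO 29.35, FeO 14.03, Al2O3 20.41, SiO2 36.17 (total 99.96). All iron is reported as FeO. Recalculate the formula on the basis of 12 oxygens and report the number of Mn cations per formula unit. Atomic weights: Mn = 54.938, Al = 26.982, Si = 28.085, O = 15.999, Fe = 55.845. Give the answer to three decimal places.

2.057 Mn apfu

MnO (M=70.937): mol = 0.41375; Mn = 0.41375, O = 0.41375.
FeO (M=71.844): mol = 0.19528; Fe = 0.19528, O = 0.19528.
Al2O3 (M=101.961): mol = 0.20017; Al = 0.40034, O = 0.60051.
SiO2 (M=60.083): mol = 0.60200; Si = 0.60200, O = 1.20400.
ΣO = 2.41354; factor = 12/ΣO = 4.97195.
Mn apfu = 0.41375 × 4.97195 = 2.057.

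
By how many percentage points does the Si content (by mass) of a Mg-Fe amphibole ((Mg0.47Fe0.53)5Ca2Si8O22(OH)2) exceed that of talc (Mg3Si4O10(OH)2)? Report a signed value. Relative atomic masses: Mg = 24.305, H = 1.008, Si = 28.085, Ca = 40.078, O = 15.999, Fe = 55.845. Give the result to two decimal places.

M((Mg0.47Fe0.53)5Ca2Si8O22(OH)2) = 895.934 g/mol, so wt% Si = 224.680/895.934 × 100 = 25.08%.
M(Mg3Si4O10(OH)2) = 379.259 g/mol, so wt% Si = 112.340/379.259 × 100 = 29.62%.
25.08 − 29.62 = -4.54 pp.

-4.54 percentage points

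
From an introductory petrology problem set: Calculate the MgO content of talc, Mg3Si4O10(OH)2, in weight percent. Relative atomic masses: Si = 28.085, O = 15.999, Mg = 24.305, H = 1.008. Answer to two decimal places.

31.88 wt%

M(Mg3Si4O10(OH)2) = 379.259 g/mol; M(MgO) = 40.304 g/mol.
Moles MgO per formula unit = 3 Mg ÷ 1 = 3.0000.
MgO fraction = (3.0000 × 40.304) / 379.259 = 120.912/379.259 = 0.3188.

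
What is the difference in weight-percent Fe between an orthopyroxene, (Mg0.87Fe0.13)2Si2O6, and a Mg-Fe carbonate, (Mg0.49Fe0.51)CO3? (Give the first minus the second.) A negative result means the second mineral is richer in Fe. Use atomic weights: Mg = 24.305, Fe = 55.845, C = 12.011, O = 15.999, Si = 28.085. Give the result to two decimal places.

Fe in (Mg0.87Fe0.13)2Si2O6: molar mass 208.974 g/mol; 0.26×55.845 = 14.520 g → 6.95 wt%.
Fe in (Mg0.49Fe0.51)CO3: molar mass 100.398 g/mol; 0.51×55.845 = 28.481 g → 28.37 wt%.
Difference = 6.95 − 28.37 = -21.42 percentage points.

-21.42 percentage points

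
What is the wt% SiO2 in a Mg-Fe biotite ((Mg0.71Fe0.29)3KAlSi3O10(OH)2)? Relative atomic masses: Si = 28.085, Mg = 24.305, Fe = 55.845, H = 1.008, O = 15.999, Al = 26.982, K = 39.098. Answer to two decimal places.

Molar mass of (Mg0.71Fe0.29)3KAlSi3O10(OH)2 = 2.13×24.305 + 0.87×55.845 + 1×39.098 + 1×26.982 + 3×28.085 + 12×15.999 + 2×1.008 = 444.694 g/mol.
Each formula unit contains 3 Si, equivalent to 3/1 = 3.0000 mol SiO2.
M(SiO2) = 1×28.085 + 2×15.999 = 60.083 g/mol.
Mass of SiO2 per formula unit = 3.0000 × 60.083 = 180.249 g.
SiO2 wt% = 180.249 / 444.694 × 100 = 40.53%.

40.53 wt%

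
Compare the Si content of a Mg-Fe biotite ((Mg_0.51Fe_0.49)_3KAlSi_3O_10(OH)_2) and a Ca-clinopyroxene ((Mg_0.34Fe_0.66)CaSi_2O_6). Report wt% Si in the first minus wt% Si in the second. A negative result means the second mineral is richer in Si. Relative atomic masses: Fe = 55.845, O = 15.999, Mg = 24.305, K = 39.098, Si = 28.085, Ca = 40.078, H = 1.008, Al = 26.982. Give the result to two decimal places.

-5.49 percentage points

First mineral: 84.255 g Si in 463.618 g formula = 18.17 wt% Si.
Second mineral: 56.170 g Si in 237.363 g formula = 23.66 wt% Si.
18.17% − 23.66% gives a difference of -5.49 percentage points.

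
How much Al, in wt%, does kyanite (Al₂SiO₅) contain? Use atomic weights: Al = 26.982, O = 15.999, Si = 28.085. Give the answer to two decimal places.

33.30 wt%

Molar mass of Al₂SiO₅: 2×26.982 + 1×28.085 + 5×15.999 = 162.044 g/mol.
Mass of Al per formula unit: 2 × 26.982 = 53.964 g.
Weight fraction Al = 53.964 / 162.044 = 0.3330.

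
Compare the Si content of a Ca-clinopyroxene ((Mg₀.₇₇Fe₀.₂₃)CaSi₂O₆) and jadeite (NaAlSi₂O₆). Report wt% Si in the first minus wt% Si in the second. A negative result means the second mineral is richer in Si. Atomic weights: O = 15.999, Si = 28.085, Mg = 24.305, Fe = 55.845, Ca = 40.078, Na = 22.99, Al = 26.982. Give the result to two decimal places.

-2.69 percentage points

Si in (Mg₀.₇₇Fe₀.₂₃)CaSi₂O₆: molar mass 223.801 g/mol; 2×28.085 = 56.170 g → 25.10 wt%.
Si in NaAlSi₂O₆: molar mass 202.136 g/mol; 2×28.085 = 56.170 g → 27.79 wt%.
Difference = 25.10 − 27.79 = -2.69 percentage points.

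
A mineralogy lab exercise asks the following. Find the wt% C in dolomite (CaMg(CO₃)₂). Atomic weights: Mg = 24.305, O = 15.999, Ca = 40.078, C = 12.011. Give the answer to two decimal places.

13.03 mass %

Molar mass of CaMg(CO₃)₂: 1·40.078 + 1·24.305 + 2·12.011 + 6·15.999 = 184.399 g/mol.
Mass of C per formula unit: 2 × 12.011 = 24.022 g.
Weight fraction C = 24.022 / 184.399 = 0.1303.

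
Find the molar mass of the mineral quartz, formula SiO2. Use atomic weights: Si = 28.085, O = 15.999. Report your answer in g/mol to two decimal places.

M = 1·28.085 + 2·15.999

60.08 g/mol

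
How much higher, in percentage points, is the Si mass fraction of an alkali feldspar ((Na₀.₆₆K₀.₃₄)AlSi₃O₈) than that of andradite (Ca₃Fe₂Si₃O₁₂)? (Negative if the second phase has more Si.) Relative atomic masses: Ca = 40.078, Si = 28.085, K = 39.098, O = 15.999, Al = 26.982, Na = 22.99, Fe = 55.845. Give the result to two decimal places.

First mineral: 84.255 g Si in 267.696 g formula = 31.47 wt% Si.
Second mineral: 84.255 g Si in 508.167 g formula = 16.58 wt% Si.
31.47% − 16.58% gives a difference of 14.89 percentage points.

14.89 percentage points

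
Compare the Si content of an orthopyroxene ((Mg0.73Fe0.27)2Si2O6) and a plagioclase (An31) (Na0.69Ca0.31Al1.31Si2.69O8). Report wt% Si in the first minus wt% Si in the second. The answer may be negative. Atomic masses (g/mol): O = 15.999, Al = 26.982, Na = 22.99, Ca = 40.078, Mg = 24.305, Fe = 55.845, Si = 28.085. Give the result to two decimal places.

M((Mg0.73Fe0.27)2Si2O6) = 217.806 g/mol, so wt% Si = 56.170/217.806 × 100 = 25.79%.
M(Na0.69Ca0.31Al1.31Si2.69O8) = 267.174 g/mol, so wt% Si = 75.549/267.174 × 100 = 28.28%.
25.79 − 28.28 = -2.49 pp.

-2.49 percentage points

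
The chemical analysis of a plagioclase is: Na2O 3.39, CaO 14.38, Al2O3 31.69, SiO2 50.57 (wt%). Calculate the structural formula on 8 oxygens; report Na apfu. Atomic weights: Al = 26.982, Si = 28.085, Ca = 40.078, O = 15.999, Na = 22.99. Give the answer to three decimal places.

0.299 Na apfu

Na2O (M=61.979): mol = 0.05470; Na = 0.10940, O = 0.05470.
CaO (M=56.077): mol = 0.25643; Ca = 0.25643, O = 0.25643.
Al2O3 (M=101.961): mol = 0.31081; Al = 0.62162, O = 0.93243.
SiO2 (M=60.083): mol = 0.84167; Si = 0.84167, O = 1.68334.
ΣO = 2.92690; factor = 8/ΣO = 2.73327.
Na apfu = 0.10940 × 2.73327 = 0.299.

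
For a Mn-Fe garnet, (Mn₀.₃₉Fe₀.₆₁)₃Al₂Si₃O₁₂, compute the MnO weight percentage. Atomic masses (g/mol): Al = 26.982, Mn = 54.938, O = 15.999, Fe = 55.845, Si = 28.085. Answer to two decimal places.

M((Mn₀.₃₉Fe₀.₆₁)₃Al₂Si₃O₁₂) = 496.681 g/mol; M(MnO) = 70.937 g/mol.
Moles MnO per formula unit = 1.17 Mn ÷ 1 = 1.1700.
MnO fraction = (1.1700 × 70.937) / 496.681 = 82.996/496.681 = 0.1671.

16.71 wt%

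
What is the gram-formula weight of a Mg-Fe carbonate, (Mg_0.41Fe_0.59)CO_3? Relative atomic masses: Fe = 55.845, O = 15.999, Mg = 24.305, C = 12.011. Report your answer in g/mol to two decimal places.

102.92 g/mol

The formula mass is the sum 0.41(24.305) + 0.59(55.845) + 1(12.011) + 3(15.999).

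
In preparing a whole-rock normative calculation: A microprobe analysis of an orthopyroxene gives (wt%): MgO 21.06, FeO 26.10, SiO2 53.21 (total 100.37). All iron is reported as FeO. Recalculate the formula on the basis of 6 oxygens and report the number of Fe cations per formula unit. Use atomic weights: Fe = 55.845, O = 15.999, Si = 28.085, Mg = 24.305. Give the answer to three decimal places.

MgO (M=40.304): mol = 0.52253; Mg = 0.52253, O = 0.52253.
FeO (M=71.844): mol = 0.36329; Fe = 0.36329, O = 0.36329.
SiO2 (M=60.083): mol = 0.88561; Si = 0.88561, O = 1.77122.
ΣO = 2.65704; factor = 6/ΣO = 2.25815.
Fe apfu = 0.36329 × 2.25815 = 0.820.

0.820 Fe apfu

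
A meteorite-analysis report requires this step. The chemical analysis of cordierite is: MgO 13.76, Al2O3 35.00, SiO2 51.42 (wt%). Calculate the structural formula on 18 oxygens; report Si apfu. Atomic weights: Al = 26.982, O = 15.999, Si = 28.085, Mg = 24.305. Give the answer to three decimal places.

13.76 wt% MgO ÷ 40.304 g/mol = 0.34141 mol, giving 0.34141 Mg and 0.34141 O.
35.00 wt% Al2O3 ÷ 101.961 g/mol = 0.34327 mol, giving 0.68654 Al and 1.02981 O.
51.42 wt% SiO2 ÷ 60.083 g/mol = 0.85582 mol, giving 0.85582 Si and 1.71164 O.
Oxygen sums to 3.08286; scaling by 18/3.08286 = 5.83873 puts the formula on 18 O.
Si: 0.85582 × 5.83873 = 4.997 atoms per formula unit.

4.997 Si apfu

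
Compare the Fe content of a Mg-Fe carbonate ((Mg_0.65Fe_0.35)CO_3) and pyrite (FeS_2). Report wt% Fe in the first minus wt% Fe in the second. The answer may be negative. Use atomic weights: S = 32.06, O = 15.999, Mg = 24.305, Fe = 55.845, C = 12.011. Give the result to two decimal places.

-26.05 percentage points

Fe in (Mg_0.65Fe_0.35)CO_3: molar mass 95.352 g/mol; 0.35×55.845 = 19.546 g → 20.50 wt%.
Fe in FeS_2: molar mass 119.965 g/mol; 1×55.845 = 55.845 g → 46.55 wt%.
Difference = 20.50 − 46.55 = -26.05 percentage points.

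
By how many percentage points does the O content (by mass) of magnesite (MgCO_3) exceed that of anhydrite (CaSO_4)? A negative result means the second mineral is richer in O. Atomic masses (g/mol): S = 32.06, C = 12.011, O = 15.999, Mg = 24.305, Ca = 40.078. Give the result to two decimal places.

9.92 percentage points

M(MgCO_3) = 84.313 g/mol, so wt% O = 47.997/84.313 × 100 = 56.93%.
M(CaSO_4) = 136.134 g/mol, so wt% O = 63.996/136.134 × 100 = 47.01%.
56.93 − 47.01 = 9.92 pp.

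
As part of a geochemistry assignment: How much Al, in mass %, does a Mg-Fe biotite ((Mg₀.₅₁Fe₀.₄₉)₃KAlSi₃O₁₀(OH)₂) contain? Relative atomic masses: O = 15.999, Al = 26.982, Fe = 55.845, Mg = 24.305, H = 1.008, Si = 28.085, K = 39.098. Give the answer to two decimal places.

5.82 mass %

Molar mass of (Mg₀.₅₁Fe₀.₄₉)₃KAlSi₃O₁₀(OH)₂: 1.53·24.305 + 1.47·55.845 + 1·39.098 + 1·26.982 + 3·28.085 + 12·15.999 + 2·1.008 = 463.618 g/mol.
Mass of Al per formula unit: 1 × 26.982 = 26.982 g.
Weight fraction Al = 26.982 / 463.618 = 0.0582.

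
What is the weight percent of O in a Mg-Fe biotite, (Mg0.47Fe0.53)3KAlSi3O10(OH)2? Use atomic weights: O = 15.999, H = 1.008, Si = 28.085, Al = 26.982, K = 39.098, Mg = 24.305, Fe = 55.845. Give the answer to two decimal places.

41.08 weight percent

Molar mass of (Mg0.47Fe0.53)3KAlSi3O10(OH)2: 1.41·24.305 + 1.59·55.845 + 1·39.098 + 1·26.982 + 3·28.085 + 12·15.999 + 2·1.008 = 467.403 g/mol.
Mass of O per formula unit: 12 × 15.999 = 191.988 g.
Weight fraction O = 191.988 / 467.403 = 0.4108.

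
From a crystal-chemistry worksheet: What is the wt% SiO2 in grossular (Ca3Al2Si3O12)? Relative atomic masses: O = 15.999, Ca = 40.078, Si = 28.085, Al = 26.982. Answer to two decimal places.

40.02 wt%

Molar mass of Ca3Al2Si3O12 = 3×40.078 + 2×26.982 + 3×28.085 + 12×15.999 = 450.441 g/mol.
Each formula unit contains 3 Si, equivalent to 3/1 = 3.0000 mol SiO2.
M(SiO2) = 1×28.085 + 2×15.999 = 60.083 g/mol.
Mass of SiO2 per formula unit = 3.0000 × 60.083 = 180.249 g.
SiO2 wt% = 180.249 / 450.441 × 100 = 40.02%.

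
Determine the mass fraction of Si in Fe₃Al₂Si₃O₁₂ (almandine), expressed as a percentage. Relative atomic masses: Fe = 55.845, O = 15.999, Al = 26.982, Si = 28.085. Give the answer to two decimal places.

Formula mass = 3*55.845 + 2*26.982 + 3*28.085 + 12*15.999 = 497.742 g/mol, of which 84.255 g is Si.
So Si makes up 84.255/497.742 = 0.1693 of the mass, i.e. 16.93%.

16.93 mass %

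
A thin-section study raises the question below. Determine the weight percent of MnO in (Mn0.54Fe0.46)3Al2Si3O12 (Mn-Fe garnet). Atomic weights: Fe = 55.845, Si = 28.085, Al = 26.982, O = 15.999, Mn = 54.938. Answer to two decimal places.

M((Mn0.54Fe0.46)3Al2Si3O12) = 496.273 g/mol; M(MnO) = 70.937 g/mol.
Moles MnO per formula unit = 1.62 Mn ÷ 1 = 1.6200.
MnO fraction = (1.6200 × 70.937) / 496.273 = 114.918/496.273 = 0.2316.

23.16 wt%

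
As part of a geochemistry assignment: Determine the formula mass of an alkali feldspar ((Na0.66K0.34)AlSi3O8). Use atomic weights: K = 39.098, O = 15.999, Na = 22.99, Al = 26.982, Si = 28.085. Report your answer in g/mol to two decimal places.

267.70 g/mol

M = 0.66*22.99 + 0.34*39.098 + 1*26.982 + 3*28.085 + 8*15.999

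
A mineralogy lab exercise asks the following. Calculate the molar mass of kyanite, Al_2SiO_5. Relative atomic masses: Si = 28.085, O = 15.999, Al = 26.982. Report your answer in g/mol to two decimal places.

162.04 g/mol

M = 2×26.982 + 1×28.085 + 5×15.999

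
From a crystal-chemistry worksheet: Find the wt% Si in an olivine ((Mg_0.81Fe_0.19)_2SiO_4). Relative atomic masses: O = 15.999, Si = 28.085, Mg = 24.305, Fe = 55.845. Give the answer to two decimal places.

Molar mass of (Mg_0.81Fe_0.19)_2SiO_4: 1.62·24.305 + 0.38·55.845 + 1·28.085 + 4·15.999 = 152.676 g/mol.
Mass of Si per formula unit: 1 × 28.085 = 28.085 g.
Weight fraction Si = 28.085 / 152.676 = 0.1840.

18.40 wt%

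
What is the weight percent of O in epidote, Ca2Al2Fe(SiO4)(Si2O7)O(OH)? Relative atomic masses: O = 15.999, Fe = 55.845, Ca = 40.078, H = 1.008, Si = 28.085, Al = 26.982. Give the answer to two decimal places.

43.04 weight percent

M(Ca2Al2Fe(SiO4)(Si2O7)O(OH)) = 483.215 g/mol.
O contributes 13 × 15.999 = 207.987 g per mole.
207.987/483.215 = 0.4304 → 43.04%.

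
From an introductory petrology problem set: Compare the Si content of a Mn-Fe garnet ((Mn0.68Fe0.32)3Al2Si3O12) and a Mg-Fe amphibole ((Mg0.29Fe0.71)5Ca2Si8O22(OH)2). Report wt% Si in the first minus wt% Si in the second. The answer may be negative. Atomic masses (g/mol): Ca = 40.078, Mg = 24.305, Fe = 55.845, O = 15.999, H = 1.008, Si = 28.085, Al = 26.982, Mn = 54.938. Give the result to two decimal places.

-7.32 percentage points

M((Mn0.68Fe0.32)3Al2Si3O12) = 495.892 g/mol, so wt% Si = 84.255/495.892 × 100 = 16.99%.
M((Mg0.29Fe0.71)5Ca2Si8O22(OH)2) = 924.320 g/mol, so wt% Si = 224.680/924.320 × 100 = 24.31%.
16.99 − 24.31 = -7.32 pp.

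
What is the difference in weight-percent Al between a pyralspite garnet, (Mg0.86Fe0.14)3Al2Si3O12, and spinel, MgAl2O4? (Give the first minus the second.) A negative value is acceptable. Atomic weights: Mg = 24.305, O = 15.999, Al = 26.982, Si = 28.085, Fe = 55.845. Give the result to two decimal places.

-24.97 percentage points

First mineral: 53.964 g Al in 416.369 g formula = 12.96 wt% Al.
Second mineral: 53.964 g Al in 142.265 g formula = 37.93 wt% Al.
12.96% − 37.93% gives a difference of -24.97 percentage points.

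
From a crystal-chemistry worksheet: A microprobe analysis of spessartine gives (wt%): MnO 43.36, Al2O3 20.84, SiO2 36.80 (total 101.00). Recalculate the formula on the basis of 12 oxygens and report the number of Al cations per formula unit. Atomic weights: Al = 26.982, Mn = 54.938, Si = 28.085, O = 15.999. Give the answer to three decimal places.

MnO: 43.36/70.937 = 0.61125 mol → 0.61125 mol Mn, 0.61125 mol O.
Al2O3: 20.84/101.961 = 0.20439 mol → 0.40878 mol Al, 0.61317 mol O.
SiO2: 36.80/60.083 = 0.61249 mol → 0.61249 mol Si, 1.22498 mol O.
Total oxygen = 2.44940 mol. Normalization factor = 12/2.44940 = 4.89916.
Al per 12 O = 0.40878 × 4.89916 = 2.003.

2.003 Al apfu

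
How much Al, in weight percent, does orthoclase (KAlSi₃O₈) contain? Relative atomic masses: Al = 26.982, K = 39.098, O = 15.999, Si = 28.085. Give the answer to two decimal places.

9.69 weight percent

M(KAlSi₃O₈) = 278.327 g/mol.
Al contributes 1 × 26.982 = 26.982 g per mole.
26.982/278.327 = 0.0969 → 9.69%.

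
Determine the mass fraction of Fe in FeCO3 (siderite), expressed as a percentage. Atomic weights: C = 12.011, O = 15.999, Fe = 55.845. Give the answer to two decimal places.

M(FeCO3) = 115.853 g/mol.
Fe contributes 1 × 55.845 = 55.845 g per mole.
55.845/115.853 = 0.4820 → 48.20%.

48.20 wt%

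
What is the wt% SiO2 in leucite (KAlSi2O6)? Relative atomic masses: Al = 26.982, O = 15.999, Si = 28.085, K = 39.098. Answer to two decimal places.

Molar mass of KAlSi2O6 = 1·39.098 + 1·26.982 + 2·28.085 + 6·15.999 = 218.244 g/mol.
Each formula unit contains 2 Si, equivalent to 2/1 = 2.0000 mol SiO2.
M(SiO2) = 1×28.085 + 2×15.999 = 60.083 g/mol.
Mass of SiO2 per formula unit = 2.0000 × 60.083 = 120.166 g.
SiO2 wt% = 120.166 / 218.244 × 100 = 55.06%.

55.06 wt%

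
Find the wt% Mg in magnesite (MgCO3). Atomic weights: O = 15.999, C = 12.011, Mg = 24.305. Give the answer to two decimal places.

M(MgCO3) = 84.313 g/mol.
Mg contributes 1 × 24.305 = 24.305 g per mole.
24.305/84.313 = 0.2883 → 28.83%.

28.83 weight percent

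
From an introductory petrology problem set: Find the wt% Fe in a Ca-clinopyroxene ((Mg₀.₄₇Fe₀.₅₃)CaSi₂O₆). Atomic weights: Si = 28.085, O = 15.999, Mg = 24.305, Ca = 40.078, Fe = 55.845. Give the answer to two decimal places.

12.69 mass %

Molar mass of (Mg₀.₄₇Fe₀.₅₃)CaSi₂O₆: 0.47·24.305 + 0.53·55.845 + 1·40.078 + 2·28.085 + 6·15.999 = 233.263 g/mol.
Mass of Fe per formula unit: 0.53 × 55.845 = 29.598 g.
Weight fraction Fe = 29.598 / 233.263 = 0.1269.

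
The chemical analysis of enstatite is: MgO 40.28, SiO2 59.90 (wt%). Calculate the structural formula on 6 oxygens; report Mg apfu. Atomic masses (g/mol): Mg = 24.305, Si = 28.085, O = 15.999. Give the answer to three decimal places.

2.003 Mg apfu

MgO (M=40.304): mol = 0.99940; Mg = 0.99940, O = 0.99940.
SiO2 (M=60.083): mol = 0.99695; Si = 0.99695, O = 1.99390.
ΣO = 2.99330; factor = 6/ΣO = 2.00448.
Mg apfu = 0.99940 × 2.00448 = 2.003.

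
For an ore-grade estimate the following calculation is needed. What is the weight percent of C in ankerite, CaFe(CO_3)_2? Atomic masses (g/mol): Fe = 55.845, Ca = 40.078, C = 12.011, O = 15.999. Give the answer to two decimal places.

Formula mass = 1*40.078 + 1*55.845 + 2*12.011 + 6*15.999 = 215.939 g/mol, of which 24.022 g is C.
So C makes up 24.022/215.939 = 0.1112 of the mass, i.e. 11.12%.

11.12 mass %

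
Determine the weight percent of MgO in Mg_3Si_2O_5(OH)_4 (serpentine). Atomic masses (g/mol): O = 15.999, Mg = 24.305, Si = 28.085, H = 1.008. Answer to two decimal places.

43.63 wt%

Molar mass of Mg_3Si_2O_5(OH)_4 = 3*24.305 + 2*28.085 + 9*15.999 + 4*1.008 = 277.108 g/mol.
Each formula unit contains 3 Mg, equivalent to 3/1 = 3.0000 mol MgO.
M(MgO) = 1×24.305 + 1×15.999 = 40.304 g/mol.
Mass of MgO per formula unit = 3.0000 × 40.304 = 120.912 g.
MgO wt% = 120.912 / 277.108 × 100 = 43.63%.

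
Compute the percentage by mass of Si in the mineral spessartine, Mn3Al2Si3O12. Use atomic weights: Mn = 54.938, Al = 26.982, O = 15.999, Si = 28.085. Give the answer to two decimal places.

Molar mass of Mn3Al2Si3O12: 3×54.938 + 2×26.982 + 3×28.085 + 12×15.999 = 495.021 g/mol.
Mass of Si per formula unit: 3 × 28.085 = 84.255 g.
Weight fraction Si = 84.255 / 495.021 = 0.1702.

17.02 wt%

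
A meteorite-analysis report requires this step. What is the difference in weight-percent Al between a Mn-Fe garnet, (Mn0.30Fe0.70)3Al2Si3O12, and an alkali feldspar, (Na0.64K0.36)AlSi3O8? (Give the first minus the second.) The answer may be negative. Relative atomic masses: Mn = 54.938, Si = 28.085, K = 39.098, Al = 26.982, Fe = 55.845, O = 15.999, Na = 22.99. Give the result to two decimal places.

0.79 percentage points

Al in (Mn0.30Fe0.70)3Al2Si3O12: molar mass 496.926 g/mol; 2×26.982 = 53.964 g → 10.86 wt%.
Al in (Na0.64K0.36)AlSi3O8: molar mass 268.018 g/mol; 1×26.982 = 26.982 g → 10.07 wt%.
Difference = 10.86 − 10.07 = 0.79 percentage points.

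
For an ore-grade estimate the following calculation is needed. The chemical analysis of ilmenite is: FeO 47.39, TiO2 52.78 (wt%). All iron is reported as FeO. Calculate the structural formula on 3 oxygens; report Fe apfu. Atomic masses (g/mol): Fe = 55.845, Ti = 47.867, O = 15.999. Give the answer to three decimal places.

0.999 Fe apfu

FeO: 47.39/71.844 = 0.65962 mol → 0.65962 mol Fe, 0.65962 mol O.
TiO2: 52.78/79.865 = 0.66087 mol → 0.66087 mol Ti, 1.32174 mol O.
Total oxygen = 1.98136 mol. Normalization factor = 3/1.98136 = 1.51411.
Fe per 3 O = 0.65962 × 1.51411 = 0.999.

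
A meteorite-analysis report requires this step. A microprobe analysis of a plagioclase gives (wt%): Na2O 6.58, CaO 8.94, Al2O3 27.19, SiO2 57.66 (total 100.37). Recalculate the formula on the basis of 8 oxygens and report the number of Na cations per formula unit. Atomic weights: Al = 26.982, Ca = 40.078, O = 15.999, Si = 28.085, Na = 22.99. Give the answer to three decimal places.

0.569 Na apfu

Na2O: 6.58/61.979 = 0.10616 mol → 0.21232 mol Na, 0.10616 mol O.
CaO: 8.94/56.077 = 0.15942 mol → 0.15942 mol Ca, 0.15942 mol O.
Al2O3: 27.19/101.961 = 0.26667 mol → 0.53334 mol Al, 0.80001 mol O.
SiO2: 57.66/60.083 = 0.95967 mol → 0.95967 mol Si, 1.91934 mol O.
Total oxygen = 2.98493 mol. Normalization factor = 8/2.98493 = 2.68013.
Na per 8 O = 0.21232 × 2.68013 = 0.569.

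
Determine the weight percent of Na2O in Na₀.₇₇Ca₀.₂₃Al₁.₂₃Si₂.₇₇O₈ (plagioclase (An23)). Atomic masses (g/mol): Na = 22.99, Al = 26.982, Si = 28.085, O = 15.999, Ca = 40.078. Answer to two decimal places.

8.97 wt%

M(Na₀.₇₇Ca₀.₂₃Al₁.₂₃Si₂.₇₇O₈) = 265.896 g/mol; M(Na2O) = 61.979 g/mol.
Moles Na2O per formula unit = 0.77 Na ÷ 2 = 0.3850.
Na2O fraction = (0.3850 × 61.979) / 265.896 = 23.862/265.896 = 0.0897.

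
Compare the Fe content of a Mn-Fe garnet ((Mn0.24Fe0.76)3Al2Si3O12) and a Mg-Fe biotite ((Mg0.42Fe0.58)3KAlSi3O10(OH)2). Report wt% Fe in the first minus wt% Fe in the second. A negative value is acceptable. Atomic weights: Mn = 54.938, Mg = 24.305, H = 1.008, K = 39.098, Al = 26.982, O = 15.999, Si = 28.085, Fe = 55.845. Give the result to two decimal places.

First mineral: 127.327 g Fe in 497.089 g formula = 25.61 wt% Fe.
Second mineral: 97.170 g Fe in 472.134 g formula = 20.58 wt% Fe.
25.61% − 20.58% gives a difference of 5.03 percentage points.

5.03 percentage points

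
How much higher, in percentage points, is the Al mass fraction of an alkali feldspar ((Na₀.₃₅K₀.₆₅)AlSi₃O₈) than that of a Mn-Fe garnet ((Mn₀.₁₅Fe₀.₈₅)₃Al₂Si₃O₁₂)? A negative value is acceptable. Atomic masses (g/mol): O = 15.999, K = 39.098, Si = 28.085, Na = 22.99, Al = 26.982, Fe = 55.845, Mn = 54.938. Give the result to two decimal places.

-0.96 percentage points

M((Na₀.₃₅K₀.₆₅)AlSi₃O₈) = 272.689 g/mol, so wt% Al = 26.982/272.689 × 100 = 9.89%.
M((Mn₀.₁₅Fe₀.₈₅)₃Al₂Si₃O₁₂) = 497.334 g/mol, so wt% Al = 53.964/497.334 × 100 = 10.85%.
9.89 − 10.85 = -0.96 pp.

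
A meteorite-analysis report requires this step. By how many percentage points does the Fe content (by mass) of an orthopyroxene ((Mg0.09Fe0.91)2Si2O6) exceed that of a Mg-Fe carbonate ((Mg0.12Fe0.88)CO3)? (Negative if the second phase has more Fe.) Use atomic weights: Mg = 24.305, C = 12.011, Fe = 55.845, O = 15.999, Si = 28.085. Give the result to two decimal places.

M((Mg0.09Fe0.91)2Si2O6) = 258.177 g/mol, so wt% Fe = 101.638/258.177 × 100 = 39.37%.
M((Mg0.12Fe0.88)CO3) = 112.068 g/mol, so wt% Fe = 49.144/112.068 × 100 = 43.85%.
39.37 − 43.85 = -4.48 pp.

-4.48 percentage points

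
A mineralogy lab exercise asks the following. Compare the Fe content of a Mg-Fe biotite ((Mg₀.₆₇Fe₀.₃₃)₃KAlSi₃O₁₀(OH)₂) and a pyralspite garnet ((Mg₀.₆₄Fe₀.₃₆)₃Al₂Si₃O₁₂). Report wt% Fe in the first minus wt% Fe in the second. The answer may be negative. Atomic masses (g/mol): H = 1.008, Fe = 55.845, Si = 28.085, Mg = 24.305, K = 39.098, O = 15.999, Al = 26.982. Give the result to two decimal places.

-1.47 percentage points

First mineral: 55.287 g Fe in 448.479 g formula = 12.33 wt% Fe.
Second mineral: 60.313 g Fe in 437.185 g formula = 13.80 wt% Fe.
12.33% − 13.80% gives a difference of -1.47 percentage points.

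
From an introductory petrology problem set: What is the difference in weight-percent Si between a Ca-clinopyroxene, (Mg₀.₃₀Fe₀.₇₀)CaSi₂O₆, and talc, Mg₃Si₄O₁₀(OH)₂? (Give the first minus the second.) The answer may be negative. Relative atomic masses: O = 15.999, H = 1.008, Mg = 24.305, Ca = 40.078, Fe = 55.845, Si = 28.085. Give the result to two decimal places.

-6.08 percentage points

Si in (Mg₀.₃₀Fe₀.₇₀)CaSi₂O₆: molar mass 238.625 g/mol; 2×28.085 = 56.170 g → 23.54 wt%.
Si in Mg₃Si₄O₁₀(OH)₂: molar mass 379.259 g/mol; 4×28.085 = 112.340 g → 29.62 wt%.
Difference = 23.54 − 29.62 = -6.08 percentage points.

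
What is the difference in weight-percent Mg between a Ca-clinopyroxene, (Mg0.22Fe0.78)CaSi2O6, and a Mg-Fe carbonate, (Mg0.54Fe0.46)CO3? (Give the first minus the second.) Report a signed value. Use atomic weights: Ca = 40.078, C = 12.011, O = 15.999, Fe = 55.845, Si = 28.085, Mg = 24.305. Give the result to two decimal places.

-11.06 percentage points

M((Mg0.22Fe0.78)CaSi2O6) = 241.148 g/mol, so wt% Mg = 5.347/241.148 × 100 = 2.22%.
M((Mg0.54Fe0.46)CO3) = 98.821 g/mol, so wt% Mg = 13.125/98.821 × 100 = 13.28%.
2.22 − 13.28 = -11.06 pp.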